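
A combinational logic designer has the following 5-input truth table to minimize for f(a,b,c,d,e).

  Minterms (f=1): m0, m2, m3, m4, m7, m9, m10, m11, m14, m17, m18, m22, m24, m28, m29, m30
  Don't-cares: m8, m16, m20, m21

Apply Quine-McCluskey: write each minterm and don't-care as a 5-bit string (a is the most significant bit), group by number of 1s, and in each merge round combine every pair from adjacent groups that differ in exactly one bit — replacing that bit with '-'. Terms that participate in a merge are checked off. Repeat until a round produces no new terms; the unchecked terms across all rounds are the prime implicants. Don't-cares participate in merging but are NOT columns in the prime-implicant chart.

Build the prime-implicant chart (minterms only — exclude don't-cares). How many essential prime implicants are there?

5

size-2^0 implicants → 00000(✓)  00010(✓)  00011(✓)  00100(✓)  00111(✓)  01000(✓)  01001(✓)  01010(✓)  01011(✓)  01110(✓)  10000(✓)  10001(✓)  10010(✓)  10100(✓)  10101(✓)  10110(✓)  11000(✓)  11100(✓)  11101(✓)  11110(✓)
size-2^1 implicants → -0000(✓)  -0010(✓)  -0100(✓)  -1000(✓)  -1110  0-000(✓)  0-010(✓)  0-011(✓)  00-00(✓)  00-11  000-0(✓)  0001-(✓)  01-10  010-0(✓)  010-1(✓)  0100-(✓)  0101-(✓)  1-000(✓)  1-100(✓)  1-101(✓)  1-110(✓)  10-00(✓)  10-01(✓)  10-10(✓)  100-0(✓)  1000-(✓)  101-0(✓)  1010-(✓)  11-00(✓)  111-0(✓)  1110-(✓)
size-2^2 implicants → --000  -0-00  -00-0  0-0-0  0-01-  010--  1--00  1-1-0  1-10-  10--0  10-0-
Unchecked terms (primes): --000, -0-00, -00-0, -1110, 0-0-0, 0-01-, 00-11, 01-10, 010--, 1--00, 1-1-0, 1-10-, 10--0, 10-0-
Minterm coverage:
  m0 ⊆ --000,-0-00,-00-0,0-0-0
  m2 ⊆ -00-0,0-0-0,0-01-
  m3 ⊆ 0-01-,00-11
  m4 ⊆ -0-00 [E]
  m7 ⊆ 00-11 [E]
  m9 ⊆ 010-- [E]
  m10 ⊆ 0-0-0,0-01-,01-10,010--
  m11 ⊆ 0-01-,010--
  m14 ⊆ -1110,01-10
  m17 ⊆ 10-0- [E]
  m18 ⊆ -00-0,10--0
  m22 ⊆ 1-1-0,10--0
  m24 ⊆ --000,1--00
  m28 ⊆ 1--00,1-1-0,1-10-
  m29 ⊆ 1-10- [E]
  m30 ⊆ -1110,1-1-0
E = {-0-00, 00-11, 010--, 1-10-, 10-0-}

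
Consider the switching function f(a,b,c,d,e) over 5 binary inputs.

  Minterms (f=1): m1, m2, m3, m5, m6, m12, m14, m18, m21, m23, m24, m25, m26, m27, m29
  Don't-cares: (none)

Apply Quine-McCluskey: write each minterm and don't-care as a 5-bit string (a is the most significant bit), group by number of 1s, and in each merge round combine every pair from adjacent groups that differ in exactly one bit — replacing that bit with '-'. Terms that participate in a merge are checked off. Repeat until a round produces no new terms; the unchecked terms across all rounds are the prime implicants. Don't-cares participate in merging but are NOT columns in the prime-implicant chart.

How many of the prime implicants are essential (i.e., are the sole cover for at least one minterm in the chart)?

3

size-2^0 implicants → 00001(✓)  00010(✓)  00011(✓)  00101(✓)  00110(✓)  01100(✓)  01110(✓)  10010(✓)  10101(✓)  10111(✓)  11000(✓)  11001(✓)  11010(✓)  11011(✓)  11101(✓)
size-2^1 implicants → -0010  -0101  0-110  00-01  00-10  000-1  0001-  011-0  1-010  1-101  101-1  11-01  110-0(✓)  110-1(✓)  1100-(✓)  1101-(✓)
size-2^2 implicants → 110--
Unchecked terms (primes): -0010, -0101, 0-110, 00-01, 00-10, 000-1, 0001-, 011-0, 1-010, 1-101, 101-1, 11-01, 110--
Minterm coverage:
  m1 ⊆ 00-01,000-1
  m2 ⊆ -0010,00-10,0001-
  m3 ⊆ 000-1,0001-
  m5 ⊆ -0101,00-01
  m6 ⊆ 0-110,00-10
  m12 ⊆ 011-0 [E]
  m14 ⊆ 0-110,011-0
  m18 ⊆ -0010,1-010
  m21 ⊆ -0101,1-101,101-1
  m23 ⊆ 101-1 [E]
  m24 ⊆ 110-- [E]
  m25 ⊆ 11-01,110--
  m26 ⊆ 1-010,110--
  m27 ⊆ 110-- [E]
  m29 ⊆ 1-101,11-01
E = {011-0, 101-1, 110--}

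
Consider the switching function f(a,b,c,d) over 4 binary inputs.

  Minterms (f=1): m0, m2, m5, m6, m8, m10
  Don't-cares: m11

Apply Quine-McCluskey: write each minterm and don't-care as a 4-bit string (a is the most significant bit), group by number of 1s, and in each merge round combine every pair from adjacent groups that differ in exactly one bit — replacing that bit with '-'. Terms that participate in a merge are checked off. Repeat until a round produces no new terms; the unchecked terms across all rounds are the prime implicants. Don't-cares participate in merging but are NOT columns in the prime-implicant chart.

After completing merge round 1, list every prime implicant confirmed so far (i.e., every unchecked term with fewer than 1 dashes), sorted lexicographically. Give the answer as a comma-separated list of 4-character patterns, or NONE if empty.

size-2^0 implicants → 0000(✓)  0010(✓)  0101  0110(✓)  1000(✓)  1010(✓)  1011(✓)
size-2^1 implicants → -000(✓)  -010(✓)  0-10  00-0(✓)  10-0(✓)  101-
size-2^2 implicants → -0-0
Unchecked terms (primes): -0-0, 0-10, 0101, 101-

0101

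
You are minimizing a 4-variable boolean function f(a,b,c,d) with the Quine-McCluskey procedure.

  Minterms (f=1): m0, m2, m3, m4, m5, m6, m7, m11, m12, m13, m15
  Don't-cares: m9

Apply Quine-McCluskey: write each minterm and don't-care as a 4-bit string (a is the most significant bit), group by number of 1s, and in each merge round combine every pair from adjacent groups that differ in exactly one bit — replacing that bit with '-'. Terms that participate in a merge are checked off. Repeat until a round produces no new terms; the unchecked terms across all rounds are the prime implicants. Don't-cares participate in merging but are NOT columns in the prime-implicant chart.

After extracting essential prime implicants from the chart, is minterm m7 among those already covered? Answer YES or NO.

NO

Round 0: 0000✓ 0010✓ 0011✓ 0100✓ 0101✓ 0110✓ 0111✓ 1001✓ 1011✓ 1100✓ 1101✓ 1111✓
Round 1: -011✓ -100✓ -101✓ -111✓ 0-00✓ 0-10✓ 0-11✓ 00-0✓ 001-✓ 01-0✓ 01-1✓ 010-✓ 011-✓ 1-01✓ 1-11✓ 10-1✓ 11-1✓ 110-✓
Round 2: --11 -1-1 -10- 0--0 0-1- 01-- 1--1
PIs = {--11, -1-1, -10-, 0--0, 0-1-, 01--, 1--1}
Coverage chart:
  m0: 0--0 ←essential
  m2: 0--0,0-1-
  m3: --11,0-1-
  m4: -10-,0--0,01--
  m5: -1-1,-10-,01--
  m6: 0--0,0-1-,01--
  m7: --11,-1-1,0-1-,01--
  m11: --11,1--1
  m12: -10- ←essential
  m13: -1-1,-10-,1--1
  m15: --11,-1-1,1--1
Essential: -10-, 0--0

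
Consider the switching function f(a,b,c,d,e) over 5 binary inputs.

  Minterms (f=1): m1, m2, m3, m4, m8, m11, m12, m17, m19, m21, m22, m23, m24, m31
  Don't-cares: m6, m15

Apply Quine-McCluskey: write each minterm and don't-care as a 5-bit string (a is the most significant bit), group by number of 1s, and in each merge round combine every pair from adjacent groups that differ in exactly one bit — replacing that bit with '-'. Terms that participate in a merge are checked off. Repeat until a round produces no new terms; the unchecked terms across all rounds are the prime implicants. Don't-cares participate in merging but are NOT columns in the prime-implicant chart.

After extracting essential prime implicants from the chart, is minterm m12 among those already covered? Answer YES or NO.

NO

size-2^0 implicants → 00001(✓)  00010(✓)  00011(✓)  00100(✓)  00110(✓)  01000(✓)  01011(✓)  01100(✓)  01111(✓)  10001(✓)  10011(✓)  10101(✓)  10110(✓)  10111(✓)  11000(✓)  11111(✓)
size-2^1 implicants → -0001(✓)  -0011(✓)  -0110  -1000  -1111  0-011  0-100  00-10  000-1(✓)  0001-  001-0  01-00  01-11  1-111  10-01(✓)  10-11(✓)  100-1(✓)  101-1(✓)  1011-
size-2^2 implicants → -00-1  10--1
Unchecked terms (primes): -00-1, -0110, -1000, -1111, 0-011, 0-100, 00-10, 0001-, 001-0, 01-00, 01-11, 1-111, 10--1, 1011-
Minterm coverage:
  m1 ⊆ -00-1 [E]
  m2 ⊆ 00-10,0001-
  m3 ⊆ -00-1,0-011,0001-
  m4 ⊆ 0-100,001-0
  m8 ⊆ -1000,01-00
  m11 ⊆ 0-011,01-11
  m12 ⊆ 0-100,01-00
  m17 ⊆ -00-1,10--1
  m19 ⊆ -00-1,10--1
  m21 ⊆ 10--1 [E]
  m22 ⊆ -0110,1011-
  m23 ⊆ 1-111,10--1,1011-
  m24 ⊆ -1000 [E]
  m31 ⊆ -1111,1-111
E = {-00-1, -1000, 10--1}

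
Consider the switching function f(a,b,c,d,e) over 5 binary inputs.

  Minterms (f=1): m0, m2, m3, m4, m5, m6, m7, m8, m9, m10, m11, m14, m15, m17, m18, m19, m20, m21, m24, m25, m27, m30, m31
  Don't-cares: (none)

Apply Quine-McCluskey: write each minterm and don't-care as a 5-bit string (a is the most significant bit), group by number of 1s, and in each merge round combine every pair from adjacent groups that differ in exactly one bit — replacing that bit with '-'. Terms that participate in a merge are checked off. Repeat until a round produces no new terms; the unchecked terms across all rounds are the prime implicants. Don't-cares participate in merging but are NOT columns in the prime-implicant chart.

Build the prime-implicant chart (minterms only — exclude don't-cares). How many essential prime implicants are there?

Round 0: 00000✓ 00010✓ 00011✓ 00100✓ 00101✓ 00110✓ 00111✓ 01000✓ 01001✓ 01010✓ 01011✓ 01110✓ 01111✓ 10001✓ 10010✓ 10011✓ 10100✓ 10101✓ 11000✓ 11001✓ 11011✓ 11110✓ 11111✓
Round 1: -0010✓ -0011✓ -0100✓ -0101✓ -1000✓ -1001✓ -1011✓ -1110✓ -1111✓ 0-000✓ 0-010✓ 0-011✓ 0-110✓ 0-111✓ 00-00✓ 00-10✓ 00-11✓ 000-0✓ 0001-✓ 001-0✓ 001-1✓ 0010-✓ 0011-✓ 01-10✓ 01-11✓ 010-0✓ 010-1✓ 0100-✓ 0101-✓ 0111-✓ 1-001✓ 1-011✓ 10-01 100-1✓ 1001-✓ 1010-✓ 11-11✓ 110-1✓ 1100-✓ 1111-✓
Round 2: --011 -001- -010- -1-11 -10-1 -100- -111- 0--10✓ 0--11✓ 0-0-0 0-01-✓ 0-11-✓ 00--0 00-1-✓ 001-- 01-1-✓ 010-- 1-0-1
Round 3: 0--1-
PIs = {--011, -001-, -010-, -1-11, -10-1, -100-, -111-, 0--1-, 0-0-0, 00--0, 001--, 010--, 1-0-1, 10-01}
Coverage chart:
  m0: 0-0-0,00--0
  m2: -001-,0--1-,0-0-0,00--0
  m3: --011,-001-,0--1-
  m4: -010-,00--0,001--
  m5: -010-,001--
  m6: 0--1-,00--0,001--
  m7: 0--1-,001--
  m8: -100-,0-0-0,010--
  m9: -10-1,-100-,010--
  m10: 0--1-,0-0-0,010--
  m11: --011,-1-11,-10-1,0--1-,010--
  m14: -111-,0--1-
  m15: -1-11,-111-,0--1-
  m17: 1-0-1,10-01
  m18: -001- ←essential
  m19: --011,-001-,1-0-1
  m20: -010- ←essential
  m21: -010-,10-01
  m24: -100- ←essential
  m25: -10-1,-100-,1-0-1
  m27: --011,-1-11,-10-1,1-0-1
  m30: -111- ←essential
  m31: -1-11,-111-
Essential: -001-, -010-, -100-, -111-

4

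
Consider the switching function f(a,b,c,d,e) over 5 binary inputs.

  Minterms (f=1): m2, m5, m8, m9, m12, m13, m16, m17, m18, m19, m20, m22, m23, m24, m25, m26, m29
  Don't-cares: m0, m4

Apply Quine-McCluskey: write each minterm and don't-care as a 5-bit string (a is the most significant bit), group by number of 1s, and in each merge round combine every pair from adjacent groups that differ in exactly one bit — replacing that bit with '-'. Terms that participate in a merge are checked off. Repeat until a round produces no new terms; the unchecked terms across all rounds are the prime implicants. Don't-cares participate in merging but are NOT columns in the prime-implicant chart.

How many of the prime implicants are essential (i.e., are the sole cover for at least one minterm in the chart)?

[col 0] 00000*, 00010*, 00100*, 00101*, 01000*, 01001*, 01100*, 01101*, 10000*, 10001*, 10010*, 10011*, 10100*, 10110*, 10111*, 11000*, 11001*, 11010*, 11101*
[col 1] -0000*, -0010*, -0100*, -1000*, -1001*, -1101*, 0-000*, 0-100*, 0-101*, 00-00*, 000-0*, 0010-*, 01-00*, 01-01*, 0100-*, 0110-*, 1-000*, 1-001*, 1-010*, 10-00*, 10-10*, 10-11*, 100-0*, 100-1*, 1000-*, 1001-*, 101-0*, 1011-*, 11-01*, 110-0*, 1100-*
[col 2] --000, -0-00, -00-0, -1-01, -100-, 0--00, 0-10-, 01-0-, 1-0-0, 1-00-, 10--0, 10-1-, 100--
Prime implicants: --000, -0-00, -00-0, -1-01, -100-, 0--00, 0-10-, 01-0-, 1-0-0, 1-00-, 10--0, 10-1-, 100--
PI chart (minterm → PIs covering it):
  2 | -00-0  (sole → essential)
  5 | 0-10-  (sole → essential)
  8 | --000,-100-,0--00,01-0-
  9 | -1-01,-100-,01-0-
  12 | 0--00,0-10-,01-0-
  13 | -1-01,0-10-,01-0-
  16 | --000,-0-00,-00-0,1-0-0,1-00-,10--0,100--
  17 | 1-00-,100--
  18 | -00-0,1-0-0,10--0,10-1-,100--
  19 | 10-1-,100--
  20 | -0-00,10--0
  22 | 10--0,10-1-
  23 | 10-1-  (sole → essential)
  24 | --000,-100-,1-0-0,1-00-
  25 | -1-01,-100-,1-00-
  26 | 1-0-0  (sole → essential)
  29 | -1-01  (sole → essential)
Essential prime implicants: -00-0, -1-01, 0-10-, 1-0-0, 10-1-

5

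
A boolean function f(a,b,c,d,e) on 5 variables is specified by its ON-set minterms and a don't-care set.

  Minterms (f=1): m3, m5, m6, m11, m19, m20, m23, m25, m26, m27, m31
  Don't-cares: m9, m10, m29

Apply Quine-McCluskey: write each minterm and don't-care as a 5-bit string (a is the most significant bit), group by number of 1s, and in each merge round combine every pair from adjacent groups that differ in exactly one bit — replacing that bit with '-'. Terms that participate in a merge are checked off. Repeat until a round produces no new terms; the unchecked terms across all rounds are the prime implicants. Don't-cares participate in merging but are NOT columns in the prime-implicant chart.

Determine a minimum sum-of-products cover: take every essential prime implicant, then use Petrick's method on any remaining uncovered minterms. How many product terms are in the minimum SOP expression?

[col 0] 00011*, 00101, 00110, 01001*, 01010*, 01011*, 10011*, 10100, 10111*, 11001*, 11010*, 11011*, 11101*, 11111*
[col 1] -0011*, -1001*, -1010*, -1011*, 0-011*, 010-1*, 0101-*, 1-011*, 1-111*, 10-11*, 11-01*, 11-11*, 110-1*, 1101-*, 111-1*
[col 2] --011, -10-1, -101-, 1--11, 11--1
Prime implicants: --011, -10-1, -101-, 00101, 00110, 1--11, 10100, 11--1
PI chart (minterm → PIs covering it):
  3 | --011  (sole → essential)
  5 | 00101  (sole → essential)
  6 | 00110  (sole → essential)
  11 | --011,-10-1,-101-
  19 | --011,1--11
  20 | 10100  (sole → essential)
  23 | 1--11  (sole → essential)
  25 | -10-1,11--1
  26 | -101-  (sole → essential)
  27 | --011,-10-1,-101-,1--11,11--1
  31 | 1--11,11--1
Essential prime implicants: --011, -101-, 00101, 00110, 1--11, 10100
Petrick residual → -10-1
Minimum SOP uses 7 PIs: c'de + bc'e + bc'd + a'b'cd'e + a'b'cde' + ade + ab'cd'e'

7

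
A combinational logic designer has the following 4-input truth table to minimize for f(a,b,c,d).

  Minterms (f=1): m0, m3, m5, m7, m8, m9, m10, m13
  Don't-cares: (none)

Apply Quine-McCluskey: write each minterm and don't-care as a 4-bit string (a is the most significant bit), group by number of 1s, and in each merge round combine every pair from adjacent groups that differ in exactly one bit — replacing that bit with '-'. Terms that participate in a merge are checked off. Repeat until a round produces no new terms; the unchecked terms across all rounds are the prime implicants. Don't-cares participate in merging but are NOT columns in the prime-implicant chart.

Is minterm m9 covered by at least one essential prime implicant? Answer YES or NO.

size-2^0 implicants → 0000(✓)  0011(✓)  0101(✓)  0111(✓)  1000(✓)  1001(✓)  1010(✓)  1101(✓)
size-2^1 implicants → -000  -101  0-11  01-1  1-01  10-0  100-
Unchecked terms (primes): -000, -101, 0-11, 01-1, 1-01, 10-0, 100-
Minterm coverage:
  m0 ⊆ -000 [E]
  m3 ⊆ 0-11 [E]
  m5 ⊆ -101,01-1
  m7 ⊆ 0-11,01-1
  m8 ⊆ -000,10-0,100-
  m9 ⊆ 1-01,100-
  m10 ⊆ 10-0 [E]
  m13 ⊆ -101,1-01
E = {-000, 0-11, 10-0}

NO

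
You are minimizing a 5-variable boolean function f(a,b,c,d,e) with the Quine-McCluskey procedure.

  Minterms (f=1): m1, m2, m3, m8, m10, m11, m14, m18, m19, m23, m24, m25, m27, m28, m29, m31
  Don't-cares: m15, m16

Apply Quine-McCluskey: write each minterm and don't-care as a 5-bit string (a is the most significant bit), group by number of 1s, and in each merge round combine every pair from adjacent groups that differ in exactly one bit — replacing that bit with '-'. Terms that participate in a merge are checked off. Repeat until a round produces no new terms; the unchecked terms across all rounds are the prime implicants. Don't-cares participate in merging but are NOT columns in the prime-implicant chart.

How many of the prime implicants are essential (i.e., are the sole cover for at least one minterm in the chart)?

size-2^0 implicants → 00001(✓)  00010(✓)  00011(✓)  01000(✓)  01010(✓)  01011(✓)  01110(✓)  01111(✓)  10000(✓)  10010(✓)  10011(✓)  10111(✓)  11000(✓)  11001(✓)  11011(✓)  11100(✓)  11101(✓)  11111(✓)
size-2^1 implicants → -0010(✓)  -0011(✓)  -1000  -1011(✓)  -1111(✓)  0-010(✓)  0-011(✓)  000-1  0001-(✓)  01-10(✓)  01-11(✓)  010-0  0101-(✓)  0111-(✓)  1-000  1-011(✓)  1-111(✓)  10-11(✓)  100-0  1001-(✓)  11-00(✓)  11-01(✓)  11-11(✓)  110-1(✓)  1100-(✓)  111-1(✓)  1110-(✓)
size-2^2 implicants → --011  -001-  -1-11  0-01-  01-1-  1--11  11--1  11-0-
Unchecked terms (primes): --011, -001-, -1-11, -1000, 0-01-, 000-1, 01-1-, 010-0, 1--11, 1-000, 100-0, 11--1, 11-0-
Minterm coverage:
  m1 ⊆ 000-1 [E]
  m2 ⊆ -001-,0-01-
  m3 ⊆ --011,-001-,0-01-,000-1
  m8 ⊆ -1000,010-0
  m10 ⊆ 0-01-,01-1-,010-0
  m11 ⊆ --011,-1-11,0-01-,01-1-
  m14 ⊆ 01-1- [E]
  m18 ⊆ -001-,100-0
  m19 ⊆ --011,-001-,1--11
  m23 ⊆ 1--11 [E]
  m24 ⊆ -1000,1-000,11-0-
  m25 ⊆ 11--1,11-0-
  m27 ⊆ --011,-1-11,1--11,11--1
  m28 ⊆ 11-0- [E]
  m29 ⊆ 11--1,11-0-
  m31 ⊆ -1-11,1--11,11--1
E = {000-1, 01-1-, 1--11, 11-0-}

4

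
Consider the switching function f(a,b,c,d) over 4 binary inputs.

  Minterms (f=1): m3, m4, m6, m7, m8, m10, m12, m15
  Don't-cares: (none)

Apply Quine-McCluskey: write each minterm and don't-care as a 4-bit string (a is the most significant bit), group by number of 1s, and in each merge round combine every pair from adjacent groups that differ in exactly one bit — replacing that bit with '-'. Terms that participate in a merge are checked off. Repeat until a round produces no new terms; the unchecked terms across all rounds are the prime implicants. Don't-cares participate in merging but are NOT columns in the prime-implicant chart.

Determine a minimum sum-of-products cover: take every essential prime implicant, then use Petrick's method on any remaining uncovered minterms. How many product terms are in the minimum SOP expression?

5

Round 0: 0011✓ 0100✓ 0110✓ 0111✓ 1000✓ 1010✓ 1100✓ 1111✓
Round 1: -100 -111 0-11 01-0 011- 1-00 10-0
PIs = {-100, -111, 0-11, 01-0, 011-, 1-00, 10-0}
Coverage chart:
  m3: 0-11 ←essential
  m4: -100,01-0
  m6: 01-0,011-
  m7: -111,0-11,011-
  m8: 1-00,10-0
  m10: 10-0 ←essential
  m12: -100,1-00
  m15: -111 ←essential
Essential: -111, 0-11, 10-0
Petrick residual → -100, 01-0
Min cover (5 terms): bc'd' + bcd + a'cd + a'bd' + ab'd'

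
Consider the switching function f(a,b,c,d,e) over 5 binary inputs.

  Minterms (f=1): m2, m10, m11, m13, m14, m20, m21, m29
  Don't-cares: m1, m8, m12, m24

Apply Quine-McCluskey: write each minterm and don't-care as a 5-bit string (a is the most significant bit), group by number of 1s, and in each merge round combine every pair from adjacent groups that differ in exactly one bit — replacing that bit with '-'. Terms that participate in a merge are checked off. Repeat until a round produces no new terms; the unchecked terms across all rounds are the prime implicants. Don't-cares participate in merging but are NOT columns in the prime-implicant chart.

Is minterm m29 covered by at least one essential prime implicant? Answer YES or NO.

NO

size-2^0 implicants → 00001  00010(✓)  01000(✓)  01010(✓)  01011(✓)  01100(✓)  01101(✓)  01110(✓)  10100(✓)  10101(✓)  11000(✓)  11101(✓)
size-2^1 implicants → -1000  -1101  0-010  01-00(✓)  01-10(✓)  010-0(✓)  0101-  011-0(✓)  0110-  1-101  1010-
size-2^2 implicants → 01--0
Unchecked terms (primes): -1000, -1101, 0-010, 00001, 01--0, 0101-, 0110-, 1-101, 1010-
Minterm coverage:
  m2 ⊆ 0-010 [E]
  m10 ⊆ 0-010,01--0,0101-
  m11 ⊆ 0101- [E]
  m13 ⊆ -1101,0110-
  m14 ⊆ 01--0 [E]
  m20 ⊆ 1010- [E]
  m21 ⊆ 1-101,1010-
  m29 ⊆ -1101,1-101
E = {0-010, 01--0, 0101-, 1010-}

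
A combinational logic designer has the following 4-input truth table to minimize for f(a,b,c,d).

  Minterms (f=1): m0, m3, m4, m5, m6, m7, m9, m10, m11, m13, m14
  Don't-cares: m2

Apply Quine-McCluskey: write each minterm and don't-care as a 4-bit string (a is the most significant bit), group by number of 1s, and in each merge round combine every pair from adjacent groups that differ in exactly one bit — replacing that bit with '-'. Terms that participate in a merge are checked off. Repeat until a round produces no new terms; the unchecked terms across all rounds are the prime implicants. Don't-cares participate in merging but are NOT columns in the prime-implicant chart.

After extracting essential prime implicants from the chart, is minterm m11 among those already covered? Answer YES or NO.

size-2^0 implicants → 0000(✓)  0010(✓)  0011(✓)  0100(✓)  0101(✓)  0110(✓)  0111(✓)  1001(✓)  1010(✓)  1011(✓)  1101(✓)  1110(✓)
size-2^1 implicants → -010(✓)  -011(✓)  -101  -110(✓)  0-00(✓)  0-10(✓)  0-11(✓)  00-0(✓)  001-(✓)  01-0(✓)  01-1(✓)  010-(✓)  011-(✓)  1-01  1-10(✓)  10-1  101-(✓)
size-2^2 implicants → --10  -01-  0--0  0-1-  01--
Unchecked terms (primes): --10, -01-, -101, 0--0, 0-1-, 01--, 1-01, 10-1
Minterm coverage:
  m0 ⊆ 0--0 [E]
  m3 ⊆ -01-,0-1-
  m4 ⊆ 0--0,01--
  m5 ⊆ -101,01--
  m6 ⊆ --10,0--0,0-1-,01--
  m7 ⊆ 0-1-,01--
  m9 ⊆ 1-01,10-1
  m10 ⊆ --10,-01-
  m11 ⊆ -01-,10-1
  m13 ⊆ -101,1-01
  m14 ⊆ --10 [E]
E = {--10, 0--0}

NO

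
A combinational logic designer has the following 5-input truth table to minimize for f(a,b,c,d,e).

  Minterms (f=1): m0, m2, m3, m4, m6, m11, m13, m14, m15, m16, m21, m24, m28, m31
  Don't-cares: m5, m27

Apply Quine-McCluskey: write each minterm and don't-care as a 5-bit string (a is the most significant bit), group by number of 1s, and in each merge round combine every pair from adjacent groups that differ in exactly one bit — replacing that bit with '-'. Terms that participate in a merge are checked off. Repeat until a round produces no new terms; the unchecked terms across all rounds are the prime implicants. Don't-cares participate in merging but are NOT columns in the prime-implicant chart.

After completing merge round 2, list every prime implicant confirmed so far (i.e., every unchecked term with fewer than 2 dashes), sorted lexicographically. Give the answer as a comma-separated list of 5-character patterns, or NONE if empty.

-0000, -0101, 0-011, 0-101, 0-110, 0001-, 0010-, 011-1, 0111-, 1-000, 11-00

size-2^0 implicants → 00000(✓)  00010(✓)  00011(✓)  00100(✓)  00101(✓)  00110(✓)  01011(✓)  01101(✓)  01110(✓)  01111(✓)  10000(✓)  10101(✓)  11000(✓)  11011(✓)  11100(✓)  11111(✓)
size-2^1 implicants → -0000  -0101  -1011(✓)  -1111(✓)  0-011  0-101  0-110  00-00(✓)  00-10(✓)  000-0(✓)  0001-  001-0(✓)  0010-  01-11(✓)  011-1  0111-  1-000  11-00  11-11(✓)
size-2^2 implicants → -1-11  00--0
Unchecked terms (primes): -0000, -0101, -1-11, 0-011, 0-101, 0-110, 00--0, 0001-, 0010-, 011-1, 0111-, 1-000, 11-00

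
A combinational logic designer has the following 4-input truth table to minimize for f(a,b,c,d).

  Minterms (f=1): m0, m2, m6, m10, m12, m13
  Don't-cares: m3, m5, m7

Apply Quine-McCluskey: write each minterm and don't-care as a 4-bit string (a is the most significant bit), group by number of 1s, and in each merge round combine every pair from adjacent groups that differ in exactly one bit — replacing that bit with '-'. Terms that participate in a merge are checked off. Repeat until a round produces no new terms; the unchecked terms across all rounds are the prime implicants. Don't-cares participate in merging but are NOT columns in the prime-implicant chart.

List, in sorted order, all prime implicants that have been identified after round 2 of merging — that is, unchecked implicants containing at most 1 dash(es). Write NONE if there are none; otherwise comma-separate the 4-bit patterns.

-010, -101, 00-0, 01-1, 110-

size-2^0 implicants → 0000(✓)  0010(✓)  0011(✓)  0101(✓)  0110(✓)  0111(✓)  1010(✓)  1100(✓)  1101(✓)
size-2^1 implicants → -010  -101  0-10(✓)  0-11(✓)  00-0  001-(✓)  01-1  011-(✓)  110-
size-2^2 implicants → 0-1-
Unchecked terms (primes): -010, -101, 0-1-, 00-0, 01-1, 110-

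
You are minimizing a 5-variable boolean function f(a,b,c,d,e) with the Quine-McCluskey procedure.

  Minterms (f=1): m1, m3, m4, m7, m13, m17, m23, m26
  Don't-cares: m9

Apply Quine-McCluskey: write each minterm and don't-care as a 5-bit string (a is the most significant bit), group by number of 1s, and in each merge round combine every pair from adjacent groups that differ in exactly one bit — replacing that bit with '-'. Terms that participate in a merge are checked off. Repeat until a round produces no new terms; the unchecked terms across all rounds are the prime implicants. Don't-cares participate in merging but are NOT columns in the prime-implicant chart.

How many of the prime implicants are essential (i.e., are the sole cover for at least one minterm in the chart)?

5

[col 0] 00001*, 00011*, 00100, 00111*, 01001*, 01101*, 10001*, 10111*, 11010
[col 1] -0001, -0111, 0-001, 00-11, 000-1, 01-01
Prime implicants: -0001, -0111, 0-001, 00-11, 000-1, 00100, 01-01, 11010
PI chart (minterm → PIs covering it):
  1 | -0001,0-001,000-1
  3 | 00-11,000-1
  4 | 00100  (sole → essential)
  7 | -0111,00-11
  13 | 01-01  (sole → essential)
  17 | -0001  (sole → essential)
  23 | -0111  (sole → essential)
  26 | 11010  (sole → essential)
Essential prime implicants: -0001, -0111, 00100, 01-01, 11010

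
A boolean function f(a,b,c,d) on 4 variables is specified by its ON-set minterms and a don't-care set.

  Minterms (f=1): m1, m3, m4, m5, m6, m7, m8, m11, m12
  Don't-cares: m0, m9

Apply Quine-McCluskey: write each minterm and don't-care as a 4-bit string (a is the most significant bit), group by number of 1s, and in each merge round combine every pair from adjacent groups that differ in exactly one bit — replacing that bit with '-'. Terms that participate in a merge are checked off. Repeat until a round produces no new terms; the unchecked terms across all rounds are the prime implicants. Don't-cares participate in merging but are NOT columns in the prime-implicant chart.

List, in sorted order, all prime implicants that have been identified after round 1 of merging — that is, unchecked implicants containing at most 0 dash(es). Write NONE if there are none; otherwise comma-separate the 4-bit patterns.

NONE

Round 0: 0000✓ 0001✓ 0011✓ 0100✓ 0101✓ 0110✓ 0111✓ 1000✓ 1001✓ 1011✓ 1100✓
Round 1: -000✓ -001✓ -011✓ -100✓ 0-00✓ 0-01✓ 0-11✓ 00-1✓ 000-✓ 01-0✓ 01-1✓ 010-✓ 011-✓ 1-00✓ 10-1✓ 100-✓
Round 2: --00 -0-1 -00- 0--1 0-0- 01--
PIs = {--00, -0-1, -00-, 0--1, 0-0-, 01--}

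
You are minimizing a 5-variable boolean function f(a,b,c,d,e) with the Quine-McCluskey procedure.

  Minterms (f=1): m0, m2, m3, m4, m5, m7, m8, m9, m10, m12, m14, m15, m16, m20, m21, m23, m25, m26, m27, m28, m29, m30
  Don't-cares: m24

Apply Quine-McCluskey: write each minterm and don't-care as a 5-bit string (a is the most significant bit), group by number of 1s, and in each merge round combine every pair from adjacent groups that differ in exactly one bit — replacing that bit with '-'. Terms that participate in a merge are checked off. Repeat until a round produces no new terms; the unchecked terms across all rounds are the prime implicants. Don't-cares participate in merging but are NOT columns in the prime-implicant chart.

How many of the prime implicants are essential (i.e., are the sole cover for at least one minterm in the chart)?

5

Round 0: 00000✓ 00010✓ 00011✓ 00100✓ 00101✓ 00111✓ 01000✓ 01001✓ 01010✓ 01100✓ 01110✓ 01111✓ 10000✓ 10100✓ 10101✓ 10111✓ 11000✓ 11001✓ 11010✓ 11011✓ 11100✓ 11101✓ 11110✓
Round 1: -0000✓ -0100✓ -0101✓ -0111✓ -1000✓ -1001✓ -1010✓ -1100✓ -1110✓ 0-000✓ 0-010✓ 0-100✓ 0-111 00-00✓ 00-11 000-0✓ 0001- 001-1✓ 0010-✓ 01-00✓ 01-10✓ 010-0✓ 0100-✓ 011-0✓ 0111- 1-000✓ 1-100✓ 1-101✓ 10-00✓ 101-1✓ 1010-✓ 11-00✓ 11-01✓ 11-10✓ 110-0✓ 110-1✓ 1100-✓ 1101-✓ 111-0✓ 1110-✓
Round 2: --000✓ --100✓ -0-00✓ -01-1 -010- -1-00✓ -1-10✓ -10-0✓ -100- -11-0✓ 0--00✓ 0-0-0 01--0✓ 1--00✓ 1-10- 11--0✓ 11-0- 110--
Round 3: ---00 -1--0
PIs = {---00, -01-1, -010-, -1--0, -100-, 0-0-0, 0-111, 00-11, 0001-, 0111-, 1-10-, 11-0-, 110--}
Coverage chart:
  m0: ---00,0-0-0
  m2: 0-0-0,0001-
  m3: 00-11,0001-
  m4: ---00,-010-
  m5: -01-1,-010-
  m7: -01-1,0-111,00-11
  m8: ---00,-1--0,-100-,0-0-0
  m9: -100- ←essential
  m10: -1--0,0-0-0
  m12: ---00,-1--0
  m14: -1--0,0111-
  m15: 0-111,0111-
  m16: ---00 ←essential
  m20: ---00,-010-,1-10-
  m21: -01-1,-010-,1-10-
  m23: -01-1 ←essential
  m25: -100-,11-0-,110--
  m26: -1--0,110--
  m27: 110-- ←essential
  m28: ---00,-1--0,1-10-,11-0-
  m29: 1-10-,11-0-
  m30: -1--0 ←essential
Essential: ---00, -01-1, -1--0, -100-, 110--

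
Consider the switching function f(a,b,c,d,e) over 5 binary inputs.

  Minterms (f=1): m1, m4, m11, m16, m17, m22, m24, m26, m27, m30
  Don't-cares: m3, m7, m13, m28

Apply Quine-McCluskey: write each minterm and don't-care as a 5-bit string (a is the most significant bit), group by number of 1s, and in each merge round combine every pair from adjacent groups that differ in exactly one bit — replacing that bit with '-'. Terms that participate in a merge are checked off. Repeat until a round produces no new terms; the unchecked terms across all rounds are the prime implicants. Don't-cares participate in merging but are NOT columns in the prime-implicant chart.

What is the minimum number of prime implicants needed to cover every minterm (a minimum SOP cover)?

6

[col 0] 00001*, 00011*, 00100, 00111*, 01011*, 01101, 10000*, 10001*, 10110*, 11000*, 11010*, 11011*, 11100*, 11110*
[col 1] -0001, -1011, 0-011, 00-11, 000-1, 1-000, 1-110, 1000-, 11-00*, 11-10*, 110-0*, 1101-, 111-0*
[col 2] 11--0
Prime implicants: -0001, -1011, 0-011, 00-11, 000-1, 00100, 01101, 1-000, 1-110, 1000-, 11--0, 1101-
PI chart (minterm → PIs covering it):
  1 | -0001,000-1
  4 | 00100  (sole → essential)
  11 | -1011,0-011
  16 | 1-000,1000-
  17 | -0001,1000-
  22 | 1-110  (sole → essential)
  24 | 1-000,11--0
  26 | 11--0,1101-
  27 | -1011,1101-
  30 | 1-110,11--0
Essential prime implicants: 00100, 1-110
Petrick residual → -0001, -1011, 1-000, 11--0
Minimum SOP uses 6 PIs: b'c'd'e + bc'de + a'b'cd'e' + ac'd'e' + acde' + abe'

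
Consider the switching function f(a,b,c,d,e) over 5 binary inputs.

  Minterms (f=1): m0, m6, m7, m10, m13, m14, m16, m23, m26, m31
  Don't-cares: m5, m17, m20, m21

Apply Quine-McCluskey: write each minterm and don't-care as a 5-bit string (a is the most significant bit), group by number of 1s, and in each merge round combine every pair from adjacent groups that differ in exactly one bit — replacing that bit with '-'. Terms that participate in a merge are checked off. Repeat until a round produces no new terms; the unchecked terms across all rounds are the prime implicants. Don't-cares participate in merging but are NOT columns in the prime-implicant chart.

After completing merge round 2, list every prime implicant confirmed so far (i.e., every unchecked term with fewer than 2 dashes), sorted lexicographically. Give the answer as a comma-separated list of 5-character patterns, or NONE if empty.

[col 0] 00000*, 00101*, 00110*, 00111*, 01010*, 01101*, 01110*, 10000*, 10001*, 10100*, 10101*, 10111*, 11010*, 11111*
[col 1] -0000, -0101*, -0111*, -1010, 0-101, 0-110, 001-1*, 0011-, 01-10, 1-111, 10-00*, 10-01*, 1000-*, 101-1*, 1010-*
[col 2] -01-1, 10-0-
Prime implicants: -0000, -01-1, -1010, 0-101, 0-110, 0011-, 01-10, 1-111, 10-0-

-0000, -1010, 0-101, 0-110, 0011-, 01-10, 1-111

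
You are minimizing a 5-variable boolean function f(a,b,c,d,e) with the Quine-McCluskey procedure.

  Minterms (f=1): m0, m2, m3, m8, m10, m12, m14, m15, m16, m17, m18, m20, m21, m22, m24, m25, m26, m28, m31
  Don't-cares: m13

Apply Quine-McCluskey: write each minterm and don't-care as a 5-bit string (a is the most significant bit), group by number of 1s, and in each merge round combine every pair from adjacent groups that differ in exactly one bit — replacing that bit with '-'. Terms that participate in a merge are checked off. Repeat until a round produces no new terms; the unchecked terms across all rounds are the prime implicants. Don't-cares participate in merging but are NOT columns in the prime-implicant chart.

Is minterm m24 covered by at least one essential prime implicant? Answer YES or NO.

YES

Round 0: 00000✓ 00010✓ 00011✓ 01000✓ 01010✓ 01100✓ 01101✓ 01110✓ 01111✓ 10000✓ 10001✓ 10010✓ 10100✓ 10101✓ 10110✓ 11000✓ 11001✓ 11010✓ 11100✓ 11111✓
Round 1: -0000✓ -0010✓ -1000✓ -1010✓ -1100✓ -1111 0-000✓ 0-010✓ 000-0✓ 0001- 01-00✓ 01-10✓ 010-0✓ 011-0✓ 011-1✓ 0110-✓ 0111-✓ 1-000✓ 1-001✓ 1-010✓ 1-100✓ 10-00✓ 10-01✓ 10-10✓ 100-0✓ 1000-✓ 101-0✓ 1010-✓ 11-00✓ 110-0✓ 1100-✓
Round 2: --000✓ --010✓ -00-0✓ -1-00 -10-0✓ 0-0-0✓ 01--0 011-- 1--00 1-0-0✓ 1-00- 10--0 10-0-
Round 3: --0-0
PIs = {--0-0, -1-00, -1111, 0001-, 01--0, 011--, 1--00, 1-00-, 10--0, 10-0-}
Coverage chart:
  m0: --0-0 ←essential
  m2: --0-0,0001-
  m3: 0001- ←essential
  m8: --0-0,-1-00,01--0
  m10: --0-0,01--0
  m12: -1-00,01--0,011--
  m14: 01--0,011--
  m15: -1111,011--
  m16: --0-0,1--00,1-00-,10--0,10-0-
  m17: 1-00-,10-0-
  m18: --0-0,10--0
  m20: 1--00,10--0,10-0-
  m21: 10-0- ←essential
  m22: 10--0 ←essential
  m24: --0-0,-1-00,1--00,1-00-
  m25: 1-00- ←essential
  m26: --0-0 ←essential
  m28: -1-00,1--00
  m31: -1111 ←essential
Essential: --0-0, -1111, 0001-, 1-00-, 10--0, 10-0-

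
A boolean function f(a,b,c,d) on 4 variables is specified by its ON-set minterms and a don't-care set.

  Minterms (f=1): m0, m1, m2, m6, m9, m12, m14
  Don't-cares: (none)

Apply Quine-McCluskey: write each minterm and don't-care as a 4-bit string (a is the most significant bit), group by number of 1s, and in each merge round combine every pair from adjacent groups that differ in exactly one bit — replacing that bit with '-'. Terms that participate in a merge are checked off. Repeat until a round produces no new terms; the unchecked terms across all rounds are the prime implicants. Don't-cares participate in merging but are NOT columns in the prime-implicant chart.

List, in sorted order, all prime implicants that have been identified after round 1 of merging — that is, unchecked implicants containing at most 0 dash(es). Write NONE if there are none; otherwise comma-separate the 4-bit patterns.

NONE

Round 0: 0000✓ 0001✓ 0010✓ 0110✓ 1001✓ 1100✓ 1110✓
Round 1: -001 -110 0-10 00-0 000- 11-0
PIs = {-001, -110, 0-10, 00-0, 000-, 11-0}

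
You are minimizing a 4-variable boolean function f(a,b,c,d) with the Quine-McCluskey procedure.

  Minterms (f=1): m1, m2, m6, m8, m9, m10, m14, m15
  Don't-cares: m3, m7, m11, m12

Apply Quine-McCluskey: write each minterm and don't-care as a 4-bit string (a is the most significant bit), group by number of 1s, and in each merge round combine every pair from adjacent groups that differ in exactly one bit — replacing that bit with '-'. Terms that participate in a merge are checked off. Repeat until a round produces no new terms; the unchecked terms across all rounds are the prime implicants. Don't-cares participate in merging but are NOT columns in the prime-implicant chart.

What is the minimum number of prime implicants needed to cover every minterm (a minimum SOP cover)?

3

[col 0] 0001*, 0010*, 0011*, 0110*, 0111*, 1000*, 1001*, 1010*, 1011*, 1100*, 1110*, 1111*
[col 1] -001*, -010*, -011*, -110*, -111*, 0-10*, 0-11*, 00-1*, 001-*, 011-*, 1-00*, 1-10*, 1-11*, 10-0*, 10-1*, 100-*, 101-*, 11-0*, 111-*
[col 2] --10*, --11*, -0-1, -01-*, -11-*, 0-1-*, 1--0, 1-1-*, 10--
[col 3] --1-
Prime implicants: --1-, -0-1, 1--0, 10--
PI chart (minterm → PIs covering it):
  1 | -0-1  (sole → essential)
  2 | --1-  (sole → essential)
  6 | --1-  (sole → essential)
  8 | 1--0,10--
  9 | -0-1,10--
  10 | --1-,1--0,10--
  14 | --1-,1--0
  15 | --1-  (sole → essential)
Essential prime implicants: --1-, -0-1
Petrick residual → 1--0
Minimum SOP uses 3 PIs: c + b'd + ad'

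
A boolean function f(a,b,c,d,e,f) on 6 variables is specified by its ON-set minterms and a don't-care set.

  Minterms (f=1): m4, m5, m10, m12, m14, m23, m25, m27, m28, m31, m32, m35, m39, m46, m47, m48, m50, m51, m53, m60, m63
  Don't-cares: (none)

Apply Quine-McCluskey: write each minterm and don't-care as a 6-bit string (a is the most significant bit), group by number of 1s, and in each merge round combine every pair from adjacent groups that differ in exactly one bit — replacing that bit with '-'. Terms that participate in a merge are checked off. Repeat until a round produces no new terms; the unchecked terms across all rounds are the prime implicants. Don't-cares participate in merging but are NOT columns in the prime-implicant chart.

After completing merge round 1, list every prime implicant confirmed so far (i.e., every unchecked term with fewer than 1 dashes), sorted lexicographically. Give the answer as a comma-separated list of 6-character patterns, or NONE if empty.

size-2^0 implicants → 000100(✓)  000101(✓)  001010(✓)  001100(✓)  001110(✓)  010111(✓)  011001(✓)  011011(✓)  011100(✓)  011111(✓)  100000(✓)  100011(✓)  100111(✓)  101110(✓)  101111(✓)  110000(✓)  110010(✓)  110011(✓)  110101  111100(✓)  111111(✓)
size-2^1 implicants → -01110  -11100  -11111  0-1100  00-100  00010-  001-10  0011-0  01-111  011-11  0110-1  1-0000  1-0011  1-1111  10-111  100-11  10111-  1100-0  11001-
Unchecked terms (primes): -01110, -11100, -11111, 0-1100, 00-100, 00010-, 001-10, 0011-0, 01-111, 011-11, 0110-1, 1-0000, 1-0011, 1-1111, 10-111, 100-11, 10111-, 1100-0, 11001-, 110101

110101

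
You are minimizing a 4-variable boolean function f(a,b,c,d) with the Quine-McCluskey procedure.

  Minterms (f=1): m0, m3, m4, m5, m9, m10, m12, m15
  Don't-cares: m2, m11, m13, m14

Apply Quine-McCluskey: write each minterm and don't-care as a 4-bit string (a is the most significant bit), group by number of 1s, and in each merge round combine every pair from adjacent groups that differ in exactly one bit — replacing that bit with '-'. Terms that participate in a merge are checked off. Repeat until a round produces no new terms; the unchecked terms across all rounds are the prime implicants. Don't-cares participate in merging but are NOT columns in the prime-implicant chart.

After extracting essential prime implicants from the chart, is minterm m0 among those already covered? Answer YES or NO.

NO

size-2^0 implicants → 0000(✓)  0010(✓)  0011(✓)  0100(✓)  0101(✓)  1001(✓)  1010(✓)  1011(✓)  1100(✓)  1101(✓)  1110(✓)  1111(✓)
size-2^1 implicants → -010(✓)  -011(✓)  -100(✓)  -101(✓)  0-00  00-0  001-(✓)  010-(✓)  1-01(✓)  1-10(✓)  1-11(✓)  10-1(✓)  101-(✓)  11-0(✓)  11-1(✓)  110-(✓)  111-(✓)
size-2^2 implicants → -01-  -10-  1--1  1-1-  11--
Unchecked terms (primes): -01-, -10-, 0-00, 00-0, 1--1, 1-1-, 11--
Minterm coverage:
  m0 ⊆ 0-00,00-0
  m3 ⊆ -01- [E]
  m4 ⊆ -10-,0-00
  m5 ⊆ -10- [E]
  m9 ⊆ 1--1 [E]
  m10 ⊆ -01-,1-1-
  m12 ⊆ -10-,11--
  m15 ⊆ 1--1,1-1-,11--
E = {-01-, -10-, 1--1}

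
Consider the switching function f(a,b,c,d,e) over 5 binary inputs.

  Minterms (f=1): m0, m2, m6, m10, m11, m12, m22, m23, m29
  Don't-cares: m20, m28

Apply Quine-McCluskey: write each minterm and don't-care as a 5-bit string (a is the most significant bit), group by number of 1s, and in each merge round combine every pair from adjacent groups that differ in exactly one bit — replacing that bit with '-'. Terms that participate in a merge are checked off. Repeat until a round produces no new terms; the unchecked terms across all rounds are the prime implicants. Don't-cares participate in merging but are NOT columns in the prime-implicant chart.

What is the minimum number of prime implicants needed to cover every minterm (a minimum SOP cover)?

6

[col 0] 00000*, 00010*, 00110*, 01010*, 01011*, 01100*, 10100*, 10110*, 10111*, 11100*, 11101*
[col 1] -0110, -1100, 0-010, 00-10, 000-0, 0101-, 1-100, 101-0, 1011-, 1110-
Prime implicants: -0110, -1100, 0-010, 00-10, 000-0, 0101-, 1-100, 101-0, 1011-, 1110-
PI chart (minterm → PIs covering it):
  0 | 000-0  (sole → essential)
  2 | 0-010,00-10,000-0
  6 | -0110,00-10
  10 | 0-010,0101-
  11 | 0101-  (sole → essential)
  12 | -1100  (sole → essential)
  22 | -0110,101-0,1011-
  23 | 1011-  (sole → essential)
  29 | 1110-  (sole → essential)
Essential prime implicants: -1100, 000-0, 0101-, 1011-, 1110-
Petrick residual → -0110
Minimum SOP uses 6 PIs: b'cde' + bcd'e' + a'b'c'e' + a'bc'd + ab'cd + abcd'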